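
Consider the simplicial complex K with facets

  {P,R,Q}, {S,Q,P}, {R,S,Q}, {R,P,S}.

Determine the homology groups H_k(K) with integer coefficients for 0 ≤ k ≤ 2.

H_0 ≅ Z,  H_1 = 0,  H_2 ≅ Z.

Fix the vertex order P < Q < R < S and write every simplex with vertices in increasing order. Then dim K = 2 and the simplices of K are:

  0-simplices (4): P, Q, R, S
  1-simplices (6): PQ, PR, PS, QR, QS, RS
  2-simplices (4): PQR, PQS, PRS, QRS

Hence C_0 ≅ Z^4, C_1 ≅ Z^6, C_2 ≅ Z^4.

Boundary ∂_1: C_1 → C_0 is given by ∂[p,q] = [q] − [p]. For instance
  ∂QR = R − Q.
The resulting 4×6 matrix has rank 3, and its Smith normal form has invariant factors (1,1,1).

The boundary map ∂_2: C_2 → C_1 sends each 2-simplex [p,q,r] to [q,r] − [p,r] + [p,q]. For instance
  ∂PQS = QS − PS + PQ,
  ∂PRS = RS − PS + PR.
As a 6×4 matrix over Z this has rank 3, with invariant factors (1,1,1).

Reading off H_k = ker ∂_k / im ∂_{k+1}:

  H_0: rank C_0 − rank ∂_1 = 4 − 3 = 1, and the invariant factors of ∂_1 are all 1, so H_0 ≅ Z.
  H_1: rank ker ∂_1 − rank ∂_2 = (6 − 3) − 3 = 0, and the invariant factors of ∂_2 are all 1, so H_1 ≅ 0.
  H_2: rank ker ∂_2 − rank ∂_3 = (4 − 3) − 0 = 1, and there is no ∂_3, so H_2 ≅ Z.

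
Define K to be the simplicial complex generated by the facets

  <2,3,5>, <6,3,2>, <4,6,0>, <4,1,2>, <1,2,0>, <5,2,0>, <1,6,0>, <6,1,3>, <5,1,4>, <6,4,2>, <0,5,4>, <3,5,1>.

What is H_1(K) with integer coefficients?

H_1 ≅ Z/2Z.

Order the vertices as 0 < 1 < 2 < 3 < 4 < 5 < 6. Listing each simplex with vertices in this order, K has dimension 2 with simplices:

  0-simplices (7): [0], [1], [2], [3], [4], [5], [6]
  1-simplices (18): [0,1], [0,2], [0,4], [0,5], [0,6], [1,2], [1,3], [1,4], [1,5], [1,6], [2,3], [2,4], [2,5], [2,6], [3,5], [3,6], [4,5], [4,6]
  2-simplices (12): [0,1,2], [0,1,6], [0,2,5], [0,4,5], [0,4,6], [1,2,4], [1,3,5], [1,3,6], [1,4,5], [2,3,5], [2,3,6], [2,4,6]

so the chain groups are C_0 ≅ Z^7, C_1 ≅ Z^18, C_2 ≅ Z^12.

The boundary map ∂_1: C_1 → C_0 is given by ∂[p,q] = [q] − [p]. For instance
  ∂[3,5] = [5] − [3].
This gives a 7×18 integer matrix of rank 6; reducing to Smith normal form yields diagonal entries (1,1,1,1,1,1).

The boundary map ∂_2: C_2 → C_1 sends each 2-simplex [p,q,r] to [q,r] − [p,r] + [p,q]. For instance
  ∂[0,4,6] = [4,6] − [0,6] + [0,4],
  ∂[0,4,5] = [4,5] − [0,5] + [0,4].
As a 18×12 matrix over Z this has rank 12, with invariant factors (1,1,1,1,1,1,1,1,1,1,1,2).

From H_k ≅ ker(∂_k) / im(∂_{k+1}) we obtain:

  H_1: rank ker ∂_1 − rank ∂_2 = (18 − 6) − 12 = 0, and ∂_2 has invariant factor 2 > 1, so H_1 = Z/2Z.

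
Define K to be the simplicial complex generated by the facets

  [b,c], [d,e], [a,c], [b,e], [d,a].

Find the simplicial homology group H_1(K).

H_1 ≅ Z.

Order the vertices as a < b < c < d < e. Listing each simplex with vertices in this order, K has dimension 1 with simplices:

  0-simplices (5): a, b, c, d, e
  1-simplices (5): ac, ad, bc, be, de

Hence C_0 ≅ Z^5, C_1 ≅ Z^5.

The boundary map ∂_1: C_1 → C_0 is given by ∂[p,q] = [q] − [p]. For instance
  ∂ac = c − a.
This gives a 5×5 integer matrix of rank 4; reducing to Smith normal form yields diagonal entries (1,1,1,1).

Now H_k = ker ∂_k / im ∂_{k+1}, so:

  H_1: rank ker ∂_1 − rank ∂_2 = (5 − 4) − 0 = 1, and there is no ∂_2, so H_1 ≅ Z.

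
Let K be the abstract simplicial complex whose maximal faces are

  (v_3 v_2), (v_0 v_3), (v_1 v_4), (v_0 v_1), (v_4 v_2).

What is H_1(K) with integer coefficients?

H_1 = Z.

We work with the vertex ordering v_0 < v_1 < v_2 < v_3 < v_4. The simplices of K, each written with vertices in increasing order, are:

  0-simplices (5): [v_0], [v_1], [v_2], [v_3], [v_4]
  1-simplices (5): [v_0,v_1], [v_0,v_3], [v_1,v_4], [v_2,v_3], [v_2,v_4]

so the chain groups are C_0 ≅ Z^5, C_1 ≅ Z^5.

Boundary ∂_1: C_1 → C_0 maps an edge to its endpoints' difference, ∂[p,q] = q − p. For instance
  ∂[v_2,v_3] = [v_3] − [v_2].
As a 5×5 matrix over Z this has rank 4, with invariant factors (1,1,1,1).

Reading off H_k = ker ∂_k / im ∂_{k+1}:

  H_1: rank ker ∂_1 − rank ∂_2 = (5 − 4) − 0 = 1, and there is no ∂_2, so H_1 = Z.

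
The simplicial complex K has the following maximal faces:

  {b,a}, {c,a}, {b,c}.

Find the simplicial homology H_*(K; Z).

K has 3 vertices, 3 edges.
rank ∂_0 = 0, rank ∂_1 = 2 ⇒ b_0 = 3 − 0 − 2 = 1; all invariant factors of ∂_1 are 1 so no torsion. So H_0 = Z.
rank ∂_1 = 2, rank ∂_2 = 0 ⇒ b_1 = 3 − 2 − 0 = 1. So H_1 = Z.

H_0 = Z,  H_1 = Z.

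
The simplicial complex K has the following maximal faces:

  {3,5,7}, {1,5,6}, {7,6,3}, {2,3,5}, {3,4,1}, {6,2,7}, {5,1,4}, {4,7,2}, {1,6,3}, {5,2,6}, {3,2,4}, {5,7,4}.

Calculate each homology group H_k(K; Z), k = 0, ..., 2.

K has 7 vertices, 18 edges, 12 triangles.
rank ∂_0 = 0, rank ∂_1 = 6 ⇒ b_0 = 7 − 0 − 6 = 1; all invariant factors of ∂_1 are 1 so no torsion. So H_0 ≅ Z.
rank ∂_1 = 6, rank ∂_2 = 12 ⇒ b_1 = 18 − 6 − 12 = 0; ∂_2 has invariant factor(s) [2] giving torsion. So H_1 ≅ Z/2.
rank ∂_2 = 12, rank ∂_3 = 0 ⇒ b_2 = 12 − 12 − 0 = 0. So H_2 ≅ 0.

H_0 = Z,  H_1 = Z/2,  H_2 = 0.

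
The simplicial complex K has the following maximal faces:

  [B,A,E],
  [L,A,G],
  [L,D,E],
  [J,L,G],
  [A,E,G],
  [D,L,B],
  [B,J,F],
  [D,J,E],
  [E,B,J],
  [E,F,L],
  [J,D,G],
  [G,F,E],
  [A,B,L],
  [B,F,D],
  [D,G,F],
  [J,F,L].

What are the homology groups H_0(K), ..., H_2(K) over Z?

H_0 = Z,  H_1 = Z^2,  H_2 = Z.

K has 8 vertices, 24 edges, 16 triangles.
rank ∂_0 = 0, rank ∂_1 = 7 ⇒ b_0 = 8 − 0 − 7 = 1; all invariant factors of ∂_1 are 1 so no torsion. So H_0 = Z.
rank ∂_1 = 7, rank ∂_2 = 15 ⇒ b_1 = 24 − 7 − 15 = 2; all invariant factors of ∂_2 are 1 so no torsion. So H_1 = Z^2.
rank ∂_2 = 15, rank ∂_3 = 0 ⇒ b_2 = 16 − 15 − 0 = 1. So H_2 = Z.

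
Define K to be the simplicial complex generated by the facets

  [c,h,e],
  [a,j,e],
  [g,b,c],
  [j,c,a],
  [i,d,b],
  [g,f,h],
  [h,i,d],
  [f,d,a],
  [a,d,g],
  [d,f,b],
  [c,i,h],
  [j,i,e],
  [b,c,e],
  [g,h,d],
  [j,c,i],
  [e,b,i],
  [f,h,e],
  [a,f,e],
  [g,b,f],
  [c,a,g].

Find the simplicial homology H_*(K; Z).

K has 10 vertices, 30 edges, 20 triangles.
rank ∂_0 = 0, rank ∂_1 = 9 ⇒ b_0 = 10 − 0 − 9 = 1; all invariant factors of ∂_1 are 1 so no torsion. So H_0 = Z.
rank ∂_1 = 9, rank ∂_2 = 20 ⇒ b_1 = 30 − 9 − 20 = 1; ∂_2 has invariant factor(s) [2] giving torsion. So H_1 = Z ⊕ Z/2.
rank ∂_2 = 20, rank ∂_3 = 0 ⇒ b_2 = 20 − 20 − 0 = 0. So H_2 = 0.

H_0 ≅ Z,  H_1 ≅ Z ⊕ Z/2,  H_2 = 0.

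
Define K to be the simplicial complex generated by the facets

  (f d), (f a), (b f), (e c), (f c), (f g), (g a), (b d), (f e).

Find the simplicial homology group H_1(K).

H_1 = Z^3.

Order the vertices as a < b < c < d < e < f < g. Listing each simplex with vertices in this order, K has dimension 1 with simplices:

  0-simplices (7): a, b, c, d, e, f, g
  1-simplices (9): af, ag, bd, bf, ce, cf, df, ef, fg

giving chain groups C_0 ≅ Z^7, C_1 ≅ Z^9.

∂_1: C_1 → C_0 maps an edge to its endpoints' difference, ∂[p,q] = q − p.
The resulting 7×9 matrix has rank 6, and its Smith normal form has invariant factors (1,1,1,1,1,1).

Now H_k = ker ∂_k / im ∂_{k+1}, so:

  H_1: rank ker ∂_1 − rank ∂_2 = (9 − 6) − 0 = 3, and there is no ∂_2, so H_1 ≅ Z^3.

(K is a triangulation of a wedge of 3 circles.)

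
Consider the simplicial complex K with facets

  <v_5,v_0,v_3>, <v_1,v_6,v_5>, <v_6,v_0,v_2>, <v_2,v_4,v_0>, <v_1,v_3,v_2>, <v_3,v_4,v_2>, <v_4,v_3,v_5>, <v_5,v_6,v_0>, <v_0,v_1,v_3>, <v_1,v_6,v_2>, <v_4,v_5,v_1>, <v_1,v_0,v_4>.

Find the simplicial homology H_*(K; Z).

H_0 ≅ Z,  H_1 ≅ Z_2,  H_2 = 0.

Take the total order v_0 < v_1 < v_2 < v_3 < v_4 < v_5 < v_6 on the vertex set. Then K (dimension 2) consists of the simplices:

  0-simplices (7): [v_0], [v_1], [v_2], [v_3], [v_4], [v_5], [v_6]
  1-simplices (18): (18 of them)
  2-simplices (12): (12 of them)

so the chain groups are C_0 ≅ Z^7, C_1 ≅ Z^18, C_2 ≅ Z^12.

The boundary map ∂_1: C_1 → C_0 sends each edge [p,q] (with p < q) to q − p. For instance
  ∂[v_2,v_6] = [v_6] − [v_2].
As a 7×18 matrix over Z this has rank 6, with invariant factors (1,1,1,1,1,1).

Boundary ∂_2: C_2 → C_1 sends each 2-simplex [p,q,r] to [q,r] − [p,r] + [p,q]. For instance
  ∂[v_3,v_4,v_5] = [v_4,v_5] − [v_3,v_5] + [v_3,v_4],
  ∂[v_1,v_2,v_6] = [v_2,v_6] − [v_1,v_6] + [v_1,v_2].
This gives a 18×12 integer matrix of rank 12; reducing to Smith normal form yields diagonal entries (1,1,1,1,1,1,1,1,1,1,1,2).

Reading off H_k = ker ∂_k / im ∂_{k+1}:

  H_0: rank C_0 − rank ∂_1 = 7 − 6 = 1, and the invariant factors of ∂_1 are all 1, so H_0 ≅ Z.
  H_1: rank ker ∂_1 − rank ∂_2 = (18 − 6) − 12 = 0, and ∂_2 has invariant factor 2 > 1, so H_1 ≅ Z_2.
  H_2: rank ker ∂_2 − rank ∂_3 = (12 − 12) − 0 = 0, and there is no ∂_3, so H_2 ≅ 0.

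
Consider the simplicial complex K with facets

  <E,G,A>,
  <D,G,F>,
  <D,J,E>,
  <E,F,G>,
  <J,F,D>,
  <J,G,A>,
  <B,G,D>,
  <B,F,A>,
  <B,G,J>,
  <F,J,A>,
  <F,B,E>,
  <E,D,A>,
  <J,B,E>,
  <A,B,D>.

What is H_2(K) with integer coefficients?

H_2 ≅ Z.

We work with the vertex ordering A < B < D < E < F < G < J. The simplices of K, each written with vertices in increasing order, are:

  0-simplices (7): A, B, D, E, F, G, J
  1-simplices (21): AB, AD, AE, AF, AG, AJ, BD, BE, BF, BG, BJ, DE, DF, DG, DJ, EF, EG, EJ, FG, FJ, GJ
  2-simplices (14): ABD, ABF, ADE, AEG, AFJ, AGJ, BDG, BEF, BEJ, BGJ, DEJ, DFG, DFJ, EFG

so the chain groups are C_0 ≅ Z^7, C_1 ≅ Z^21, C_2 ≅ Z^14.

Boundary ∂_1: C_1 → C_0 sends each edge [p,q] (with p < q) to q − p. For instance
  ∂FG = G − F.
This gives a 7×21 integer matrix of rank 6; reducing to Smith normal form yields diagonal entries (1,1,1,1,1,1).

∂_2: C_2 → C_1 maps a triangle to the signed sum of its edges. For instance
  ∂AFJ = FJ − AJ + AF,
  ∂BGJ = GJ − BJ + BG.
As a 21×14 matrix over Z this has rank 13, with invariant factors (1,1,1,1,1,1,1,1,1,1,1,1,1).

From H_k ≅ ker(∂_k) / im(∂_{k+1}) we obtain:

  H_2: rank ker ∂_2 − rank ∂_3 = (14 − 13) − 0 = 1, and there is no ∂_3, so H_2 = Z.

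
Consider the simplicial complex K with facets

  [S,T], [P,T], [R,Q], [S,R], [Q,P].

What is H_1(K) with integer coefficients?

K has 5 vertices, 5 edges.
rank ∂_1 = 4, rank ∂_2 = 0 ⇒ b_1 = 5 − 4 − 0 = 1. So H_1 ≅ Z.

H_1 = Z.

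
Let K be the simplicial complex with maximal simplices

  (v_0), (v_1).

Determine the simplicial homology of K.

H_0 = Z^2.

Take the total order v_0 < v_1 on the vertex set. Then K (dimension 0) consists of the simplices:

  0-simplices (2): [v_0], [v_1]

Hence C_0 ≅ Z^2.

Reading off H_k = ker ∂_k / im ∂_{k+1}:

  H_0: rank C_0 − rank ∂_1 = 2 − 0 = 2, and there is no ∂_1, so H_0 = Z^2.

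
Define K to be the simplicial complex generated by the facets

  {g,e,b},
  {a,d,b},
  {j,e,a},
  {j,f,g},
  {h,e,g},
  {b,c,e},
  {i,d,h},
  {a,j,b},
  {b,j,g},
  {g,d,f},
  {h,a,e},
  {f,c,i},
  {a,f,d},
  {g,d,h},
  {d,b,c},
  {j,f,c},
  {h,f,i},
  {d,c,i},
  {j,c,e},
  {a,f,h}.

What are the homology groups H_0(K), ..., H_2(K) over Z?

Order the vertices as a < b < c < d < e < f < g < h < i < j. Listing each simplex with vertices in this order, K has dimension 2 with simplices:

  0-simplices (10): a, b, c, d, e, f, g, h, i, j
  1-simplices (30): ab, ad, ae, af, ah, aj, bc, bd, be, bg, bj, cd, ce, cf, ci, cj, df, dg, dh, di, eg, eh, ej, fg, fh, fi, fj, gh, gj, hi
  2-simplices (20): abd, abj, adf, aeh, aej, afh, bcd, bce, beg, bgj, cdi, cej, cfi, cfj, dfg, dgh, dhi, egh, fgj, fhi

giving chain groups C_0 ≅ Z^10, C_1 ≅ Z^30, C_2 ≅ Z^20.

∂_1: C_1 → C_0 maps an edge to its endpoints' difference, ∂[p,q] = q − p. For instance
  ∂ej = j − e.
This gives a 10×30 integer matrix of rank 9; reducing to Smith normal form yields diagonal entries (1,1,1,1,1,1,1,1,1).

The boundary map ∂_2: C_2 → C_1 sends each 2-simplex [p,q,r] to [q,r] − [p,r] + [p,q]. For instance
  ∂egh = gh − eh + eg,
  ∂bgj = gj − bj + bg.
The 30×20 boundary matrix has rank 20 and Smith normal form diag(1,1,1,1,1,1,1,1,1,1,1,1,1,1,1,1,1,1,1,2).

Computing H_k = (kernel of ∂_k) / (image of ∂_{k+1}):

  H_0: rank C_0 − rank ∂_1 = 10 − 9 = 1, and the invariant factors of ∂_1 are all 1, so H_0 ≅ Z.
  H_1: rank ker ∂_1 − rank ∂_2 = (30 − 9) − 20 = 1, and ∂_2 has invariant factor 2 > 1, so H_1 ≅ Z × Z/2.
  H_2: rank ker ∂_2 − rank ∂_3 = (20 − 20) − 0 = 0, and there is no ∂_3, so H_2 ≅ 0.

(K is a triangulation of the Klein bottle.)

H_0 = Z,  H_1 = Z × Z/2,  H_2 = 0.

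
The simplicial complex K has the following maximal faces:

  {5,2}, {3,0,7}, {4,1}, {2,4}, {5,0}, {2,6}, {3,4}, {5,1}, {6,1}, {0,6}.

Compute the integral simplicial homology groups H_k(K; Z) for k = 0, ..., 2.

Fix the vertex order 0 < 1 < 2 < 3 < 4 < 5 < 6 < 7 and write every simplex with vertices in increasing order. Then dim K = 2 and the simplices of K are:

  0-simplices (8): [0], [1], [2], [3], [4], [5], [6], [7]
  1-simplices (12): [0,3], [0,5], [0,6], [0,7], [1,4], [1,5], [1,6], [2,4], [2,5], [2,6], [3,4], [3,7]
  2-simplices (1): [0,3,7]

so the chain groups are C_0 ≅ Z^8, C_1 ≅ Z^12, C_2 ≅ Z^1.

Boundary ∂_1: C_1 → C_0 sends each edge [p,q] (with p < q) to q − p. For instance
  ∂[1,4] = [4] − [1].
This gives a 8×12 integer matrix of rank 7; reducing to Smith normal form yields diagonal entries (1,1,1,1,1,1,1).

Boundary ∂_2: C_2 → C_1 acts by ∂[p,q,r] = [q,r] − [p,r] + [p,q]. For instance
  ∂[0,3,7] = [3,7] − [0,7] + [0,3].
The 12×1 boundary matrix has rank 1 and Smith normal form diag(1).

Reading off H_k = ker ∂_k / im ∂_{k+1}:

  H_0: rank C_0 − rank ∂_1 = 8 − 7 = 1, and the invariant factors of ∂_1 are all 1, so H_0 ≅ Z.
  H_1: rank ker ∂_1 − rank ∂_2 = (12 − 7) − 1 = 4, and the invariant factors of ∂_2 are all 1, so H_1 ≅ Z^4.
  H_2: rank ker ∂_2 − rank ∂_3 = (1 − 1) − 0 = 0, and there is no ∂_3, so H_2 ≅ 0.

As a check, the Euler characteristic is 8 − 12 + 1 = -3, which agrees with 1 − 4 + 0 = -3.

H_0 = Z,  H_1 = Z^4,  H_2 = 0.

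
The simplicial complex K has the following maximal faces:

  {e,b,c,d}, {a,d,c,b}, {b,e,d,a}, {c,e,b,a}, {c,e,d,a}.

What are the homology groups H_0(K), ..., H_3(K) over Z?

Fix the vertex order a < b < c < d < e and write every simplex with vertices in increasing order. Then dim K = 3 and the simplices of K are:

  0-simplices (5): a, b, c, d, e
  1-simplices (10): ab, ac, ad, ae, bc, bd, be, cd, ce, de
  2-simplices (10): abc, abd, abe, acd, ace, ade, bcd, bce, bde, cde
  3-simplices (5): abcd, abce, abde, acde, bcde

giving chain groups C_0 ≅ Z^5, C_1 ≅ Z^10, C_2 ≅ Z^10, C_3 ≅ Z^5.

Boundary ∂_1: C_1 → C_0 sends each edge [p,q] (with p < q) to q − p.
The resulting 5×10 matrix has rank 4, and its Smith normal form has invariant factors (1,1,1,1).

∂_2: C_2 → C_1 sends each 2-simplex [p,q,r] to [q,r] − [p,r] + [p,q]. For instance
  ∂abe = be − ae + ab,
  ∂cde = de − ce + cd.
The resulting 10×10 matrix has rank 6, and its Smith normal form has invariant factors (1,1,1,1,1,1).

∂_3: C_3 → C_2 sends each 3-simplex σ to the alternating sum Σ_i (−1)^i (σ with its i-th vertex removed). For instance
  ∂abde = bde − ade + abe − abd,
  ∂abcd = bcd − acd + abd − abc.
The resulting 10×5 matrix has rank 4, and its Smith normal form has invariant factors (1,1,1,1).

Now H_k = ker ∂_k / im ∂_{k+1}, so:

  H_0: rank C_0 − rank ∂_1 = 5 − 4 = 1, and the invariant factors of ∂_1 are all 1, so H_0 = Z.
  H_1: rank ker ∂_1 − rank ∂_2 = (10 − 4) − 6 = 0, and the invariant factors of ∂_2 are all 1, so H_1 = 0.
  H_2: rank ker ∂_2 − rank ∂_3 = (10 − 6) − 4 = 0, and the invariant factors of ∂_3 are all 1, so H_2 = 0.
  H_3: rank ker ∂_3 − rank ∂_4 = (5 − 4) − 0 = 1, and there is no ∂_4, so H_3 = Z.

H_0 = Z,  H_1 = 0,  H_2 = 0,  H_3 = Z.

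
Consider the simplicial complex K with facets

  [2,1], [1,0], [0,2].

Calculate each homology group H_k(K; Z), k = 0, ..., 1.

Fix the vertex order 0 < 1 < 2 and write every simplex with vertices in increasing order. Then dim K = 1 and the simplices of K are:

  0-simplices (3): [0], [1], [2]
  1-simplices (3): [0,1], [0,2], [1,2]

Hence C_0 ≅ Z^3, C_1 ≅ Z^3.

Boundary ∂_1: C_1 → C_0 is given by ∂[p,q] = [q] − [p]. For instance
  ∂[1,2] = [2] − [1].
The 3×3 boundary matrix has rank 2 and Smith normal form diag(1,1).

From H_k ≅ ker(∂_k) / im(∂_{k+1}) we obtain:

  H_0: rank C_0 − rank ∂_1 = 3 − 2 = 1, and the invariant factors of ∂_1 are all 1, so H_0 = Z.
  H_1: rank ker ∂_1 − rank ∂_2 = (3 − 2) − 0 = 1, and there is no ∂_2, so H_1 = Z.

As a check, the Euler characteristic is 3 − 3 = 0, which agrees with 1 − 1 = 0.
(K is a triangulation of the circle S^1.)

H_0 = Z,  H_1 = Z.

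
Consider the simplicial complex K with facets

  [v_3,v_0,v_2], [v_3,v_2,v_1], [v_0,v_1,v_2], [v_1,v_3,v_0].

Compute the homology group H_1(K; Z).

H_1 = 0.

Take the total order v_0 < v_1 < v_2 < v_3 on the vertex set. Then K (dimension 2) consists of the simplices:

  0-simplices (4): [v_0], [v_1], [v_2], [v_3]
  1-simplices (6): [v_0,v_1], [v_0,v_2], [v_0,v_3], [v_1,v_2], [v_1,v_3], [v_2,v_3]
  2-simplices (4): [v_0,v_1,v_2], [v_0,v_1,v_3], [v_0,v_2,v_3], [v_1,v_2,v_3]

so the chain groups are C_0 ≅ Z^4, C_1 ≅ Z^6, C_2 ≅ Z^4.

The boundary map ∂_1: C_1 → C_0 maps an edge to its endpoints' difference, ∂[p,q] = q − p.
As a 4×6 matrix over Z this has rank 3, with invariant factors (1,1,1).

Boundary ∂_2: C_2 → C_1 sends each 2-simplex [p,q,r] to [q,r] − [p,r] + [p,q]. For instance
  ∂[v_0,v_1,v_2] = [v_1,v_2] − [v_0,v_2] + [v_0,v_1],
  ∂[v_0,v_1,v_3] = [v_1,v_3] − [v_0,v_3] + [v_0,v_1].
The 6×4 boundary matrix has rank 3 and Smith normal form diag(1,1,1).

Computing H_k = (kernel of ∂_k) / (image of ∂_{k+1}):

  H_1: rank ker ∂_1 − rank ∂_2 = (6 − 3) − 3 = 0, and the invariant factors of ∂_2 are all 1, so H_1 ≅ 0.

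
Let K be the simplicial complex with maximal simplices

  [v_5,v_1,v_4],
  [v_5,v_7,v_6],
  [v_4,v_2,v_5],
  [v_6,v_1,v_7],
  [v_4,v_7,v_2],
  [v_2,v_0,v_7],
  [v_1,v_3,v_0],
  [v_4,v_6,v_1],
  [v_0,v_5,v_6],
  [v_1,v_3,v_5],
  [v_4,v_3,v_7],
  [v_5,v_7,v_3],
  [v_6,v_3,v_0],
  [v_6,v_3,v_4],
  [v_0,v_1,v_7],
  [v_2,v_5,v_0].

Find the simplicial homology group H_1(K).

Take the total order v_0 < v_1 < v_2 < v_3 < v_4 < v_5 < v_6 < v_7 on the vertex set. Then K (dimension 2) consists of the simplices:

  0-simplices (8): [v_0], [v_1], [v_2], [v_3], [v_4], [v_5], [v_6], [v_7]
  1-simplices (24): (24 of them)
  2-simplices (16): (16 of them)

giving chain groups C_0 ≅ Z^8, C_1 ≅ Z^24, C_2 ≅ Z^16.

The boundary map ∂_1: C_1 → C_0 sends each edge [p,q] (with p < q) to q − p. For instance
  ∂[v_0,v_7] = [v_7] − [v_0].
The resulting 8×24 matrix has rank 7, and its Smith normal form has invariant factors (1,1,1,1,1,1,1).

∂_2: C_2 → C_1 acts by ∂[p,q,r] = [q,r] − [p,r] + [p,q]. For instance
  ∂[v_2,v_4,v_5] = [v_4,v_5] − [v_2,v_5] + [v_2,v_4],
  ∂[v_0,v_3,v_6] = [v_3,v_6] − [v_0,v_6] + [v_0,v_3].
The resulting 24×16 matrix has rank 15, and its Smith normal form has invariant factors (1,1,1,1,1,1,1,1,1,1,1,1,1,1,1).

Now H_k = ker ∂_k / im ∂_{k+1}, so:

  H_1: rank ker ∂_1 − rank ∂_2 = (24 − 7) − 15 = 2, and the invariant factors of ∂_2 are all 1, so H_1 = Z^2.

H_1 ≅ Z^2.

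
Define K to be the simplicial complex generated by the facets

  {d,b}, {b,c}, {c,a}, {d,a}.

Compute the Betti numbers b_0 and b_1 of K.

b_0 = 1, b_1 = 1.

K has 4 vertices, 4 edges.
rank ∂_0 = 0, rank ∂_1 = 3 ⇒ b_0 = 4 − 0 − 3 = 1; all invariant factors of ∂_1 are 1 so no torsion. So H_0 = Z.
rank ∂_1 = 3, rank ∂_2 = 0 ⇒ b_1 = 4 − 3 − 0 = 1. So H_1 = Z.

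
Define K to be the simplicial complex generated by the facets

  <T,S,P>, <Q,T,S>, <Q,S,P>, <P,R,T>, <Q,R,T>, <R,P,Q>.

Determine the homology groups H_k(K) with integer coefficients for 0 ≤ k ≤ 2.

K has 5 vertices, 9 edges, 6 triangles.
rank ∂_0 = 0, rank ∂_1 = 4 ⇒ b_0 = 5 − 0 − 4 = 1; all invariant factors of ∂_1 are 1 so no torsion. So H_0 ≅ Z.
rank ∂_1 = 4, rank ∂_2 = 5 ⇒ b_1 = 9 − 4 − 5 = 0; all invariant factors of ∂_2 are 1 so no torsion. So H_1 ≅ 0.
rank ∂_2 = 5, rank ∂_3 = 0 ⇒ b_2 = 6 − 5 − 0 = 1. So H_2 ≅ Z.

H_0 ≅ Z,  H_1 = 0,  H_2 ≅ Z.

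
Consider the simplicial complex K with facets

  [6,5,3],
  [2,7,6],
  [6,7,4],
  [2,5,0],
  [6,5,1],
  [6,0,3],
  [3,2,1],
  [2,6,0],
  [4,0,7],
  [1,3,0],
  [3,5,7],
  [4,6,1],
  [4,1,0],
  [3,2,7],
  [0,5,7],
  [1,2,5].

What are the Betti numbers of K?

K has 8 vertices, 24 edges, 16 triangles.
rank ∂_0 = 0, rank ∂_1 = 7 ⇒ b_0 = 8 − 0 − 7 = 1; all invariant factors of ∂_1 are 1 so no torsion. So H_0 ≅ Z.
rank ∂_1 = 7, rank ∂_2 = 15 ⇒ b_1 = 24 − 7 − 15 = 2; all invariant factors of ∂_2 are 1 so no torsion. So H_1 ≅ Z^2.
rank ∂_2 = 15, rank ∂_3 = 0 ⇒ b_2 = 16 − 15 − 0 = 1. So H_2 ≅ Z.

b_0 = 1, b_1 = 2, b_2 = 1.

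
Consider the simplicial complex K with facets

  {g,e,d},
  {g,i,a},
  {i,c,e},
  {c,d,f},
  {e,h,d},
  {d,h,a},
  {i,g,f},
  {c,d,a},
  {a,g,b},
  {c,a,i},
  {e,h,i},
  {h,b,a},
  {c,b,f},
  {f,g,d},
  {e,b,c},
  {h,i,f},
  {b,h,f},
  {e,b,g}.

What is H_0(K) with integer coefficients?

H_0 = Z.

Take the total order a < b < c < d < e < f < g < h < i on the vertex set. Then K (dimension 2) consists of the simplices:

  0-simplices (9): a, b, c, d, e, f, g, h, i
  1-simplices (27): ab, ac, ad, ag, ah, ai, bc, be, bf, bg, bh, cd, ce, cf, ci, de, df, dg, dh, eg, eh, ei, fg, fh, fi, gi, hi
  2-simplices (18): abg, abh, acd, aci, adh, agi, bce, bcf, beg, bfh, cdf, cei, deg, deh, dfg, ehi, fgi, fhi

Hence C_0 ≅ Z^9, C_1 ≅ Z^27, C_2 ≅ Z^18.

Boundary ∂_1: C_1 → C_0 maps an edge to its endpoints' difference, ∂[p,q] = q − p. For instance
  ∂eh = h − e.
As a 9×27 matrix over Z this has rank 8, with invariant factors (1,1,1,1,1,1,1,1).

∂_2: C_2 → C_1 maps a triangle to the signed sum of its edges. For instance
  ∂aci = ci − ai + ac,
  ∂abh = bh − ah + ab.
The resulting 27×18 matrix has rank 17, and its Smith normal form has invariant factors (1,1,1,1,1,1,1,1,1,1,1,1,1,1,1,1,1).

From H_k ≅ ker(∂_k) / im(∂_{k+1}) we obtain:

  H_0: rank C_0 − rank ∂_1 = 9 − 8 = 1, and the invariant factors of ∂_1 are all 1, so H_0 ≅ Z.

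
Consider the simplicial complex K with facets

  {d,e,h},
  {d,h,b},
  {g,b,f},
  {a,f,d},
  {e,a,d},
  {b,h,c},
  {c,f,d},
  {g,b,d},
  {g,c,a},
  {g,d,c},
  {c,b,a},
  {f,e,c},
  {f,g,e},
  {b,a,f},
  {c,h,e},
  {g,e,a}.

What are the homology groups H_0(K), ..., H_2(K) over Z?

We work with the vertex ordering a < b < c < d < e < f < g < h. The simplices of K, each written with vertices in increasing order, are:

  0-simplices (8): a, b, c, d, e, f, g, h
  1-simplices (24): ab, ac, ad, ae, af, ag, bc, bd, bf, bg, bh, cd, ce, cf, cg, ch, de, df, dg, dh, ef, eg, eh, fg
  2-simplices (16): abc, abf, acg, ade, adf, aeg, bch, bdg, bdh, bfg, cdf, cdg, cef, ceh, deh, efg

giving chain groups C_0 ≅ Z^8, C_1 ≅ Z^24, C_2 ≅ Z^16.

∂_1: C_1 → C_0 maps an edge to its endpoints' difference, ∂[p,q] = q − p. For instance
  ∂cg = g − c.
The resulting 8×24 matrix has rank 7, and its Smith normal form has invariant factors (1,1,1,1,1,1,1).

∂_2: C_2 → C_1 sends each 2-simplex [p,q,r] to [q,r] − [p,r] + [p,q]. For instance
  ∂aeg = eg − ag + ae,
  ∂efg = fg − eg + ef.
The 24×16 boundary matrix has rank 15 and Smith normal form diag(1,1,1,1,1,1,1,1,1,1,1,1,1,1,1).

From H_k ≅ ker(∂_k) / im(∂_{k+1}) we obtain:

  H_0: rank C_0 − rank ∂_1 = 8 − 7 = 1, and the invariant factors of ∂_1 are all 1, so H_0 = Z.
  H_1: rank ker ∂_1 − rank ∂_2 = (24 − 7) − 15 = 2, and the invariant factors of ∂_2 are all 1, so H_1 = Z^2.
  H_2: rank ker ∂_2 − rank ∂_3 = (16 − 15) − 0 = 1, and there is no ∂_3, so H_2 = Z.

H_0 ≅ Z,  H_1 ≅ Z^2,  H_2 ≅ Z.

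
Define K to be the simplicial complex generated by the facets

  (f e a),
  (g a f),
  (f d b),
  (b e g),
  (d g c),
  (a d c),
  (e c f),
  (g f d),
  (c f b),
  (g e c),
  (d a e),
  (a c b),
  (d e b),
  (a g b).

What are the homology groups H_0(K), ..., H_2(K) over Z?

K has 7 vertices, 21 edges, 14 triangles.
rank ∂_0 = 0, rank ∂_1 = 6 ⇒ b_0 = 7 − 0 − 6 = 1; all invariant factors of ∂_1 are 1 so no torsion. So H_0 = Z.
rank ∂_1 = 6, rank ∂_2 = 13 ⇒ b_1 = 21 − 6 − 13 = 2; all invariant factors of ∂_2 are 1 so no torsion. So H_1 = Z^2.
rank ∂_2 = 13, rank ∂_3 = 0 ⇒ b_2 = 14 − 13 − 0 = 1. So H_2 = Z.

H_0 ≅ Z,  H_1 ≅ Z^2,  H_2 ≅ Z.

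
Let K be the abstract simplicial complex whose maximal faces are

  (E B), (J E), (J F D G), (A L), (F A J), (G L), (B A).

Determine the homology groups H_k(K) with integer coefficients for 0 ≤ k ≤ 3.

H_0 ≅ Z,  H_1 ≅ Z^2,  H_2 = 0,  H_3 = 0.

Fix the vertex order A < B < D < E < F < G < J < L and write every simplex with vertices in increasing order. Then dim K = 3 and the simplices of K are:

  0-simplices (8): A, B, D, E, F, G, J, L
  1-simplices (13): AB, AF, AJ, AL, BE, DF, DG, DJ, EJ, FG, FJ, GJ, GL
  2-simplices (5): AFJ, DFG, DFJ, DGJ, FGJ
  3-simplices (1): DFGJ

so the chain groups are C_0 ≅ Z^8, C_1 ≅ Z^13, C_2 ≅ Z^5, C_3 ≅ Z^1.

The boundary map ∂_1: C_1 → C_0 is given by ∂[p,q] = [q] − [p]. For instance
  ∂DJ = J − D.
The resulting 8×13 matrix has rank 7, and its Smith normal form has invariant factors (1,1,1,1,1,1,1).

The boundary map ∂_2: C_2 → C_1 maps a triangle to the signed sum of its edges. For instance
  ∂FGJ = GJ − FJ + FG,
  ∂DGJ = GJ − DJ + DG.
The resulting 13×5 matrix has rank 4, and its Smith normal form has invariant factors (1,1,1,1).

∂_3: C_3 → C_2 sends each 3-simplex σ to the alternating sum Σ_i (−1)^i (σ with its i-th vertex removed). For instance
  ∂DFGJ = FGJ − DGJ + DFJ − DFG.
The resulting 5×1 matrix has rank 1, and its Smith normal form has invariant factors (1).

Now H_k = ker ∂_k / im ∂_{k+1}, so:

  H_0: rank C_0 − rank ∂_1 = 8 − 7 = 1, and the invariant factors of ∂_1 are all 1, so H_0 = Z.
  H_1: rank ker ∂_1 − rank ∂_2 = (13 − 7) − 4 = 2, and the invariant factors of ∂_2 are all 1, so H_1 = Z^2.
  H_2: rank ker ∂_2 − rank ∂_3 = (5 − 4) − 1 = 0, and the invariant factors of ∂_3 are all 1, so H_2 = 0.
  H_3: rank ker ∂_3 − rank ∂_4 = (1 − 1) − 0 = 0, and there is no ∂_4, so H_3 = 0.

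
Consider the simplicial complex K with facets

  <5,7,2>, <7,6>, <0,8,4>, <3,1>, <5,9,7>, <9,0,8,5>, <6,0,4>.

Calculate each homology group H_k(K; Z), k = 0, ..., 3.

H_0 = Z^2,  H_1 = Z,  H_2 = 0,  H_3 = 0.

Take the total order 0 < 1 < 2 < 3 < 4 < 5 < 6 < 7 < 8 < 9 on the vertex set. Then K (dimension 3) consists of the simplices:

  0-simplices (10): [0], [1], [2], [3], [4], [5], [6], [7], [8], [9]
  1-simplices (16): [0,4], [0,5], [0,6], [0,8], [0,9], [1,3], [2,5], [2,7], [4,6], [4,8], [5,7], [5,8], [5,9], [6,7], [7,9], [8,9]
  2-simplices (8): [0,4,6], [0,4,8], [0,5,8], [0,5,9], [0,8,9], [2,5,7], [5,7,9], [5,8,9]
  3-simplices (1): [0,5,8,9]

Hence C_0 ≅ Z^10, C_1 ≅ Z^16, C_2 ≅ Z^8, C_3 ≅ Z^1.

The boundary map ∂_1: C_1 → C_0 is given by ∂[p,q] = [q] − [p]. For instance
  ∂[5,8] = [8] − [5].
The resulting 10×16 matrix has rank 8, and its Smith normal form has invariant factors (1,1,1,1,1,1,1,1).

∂_2: C_2 → C_1 acts by ∂[p,q,r] = [q,r] − [p,r] + [p,q]. For instance
  ∂[5,7,9] = [7,9] − [5,9] + [5,7],
  ∂[2,5,7] = [5,7] − [2,7] + [2,5].
The 16×8 boundary matrix has rank 7 and Smith normal form diag(1,1,1,1,1,1,1).

∂_3: C_3 → C_2 sends each 3-simplex σ to the alternating sum Σ_i (−1)^i (σ with its i-th vertex removed). For instance
  ∂[0,5,8,9] = [5,8,9] − [0,8,9] + [0,5,9] − [0,5,8].
This gives a 8×1 integer matrix of rank 1; reducing to Smith normal form yields diagonal entries (1).

Reading off H_k = ker ∂_k / im ∂_{k+1}:

  H_0: rank C_0 − rank ∂_1 = 10 − 8 = 2, and the invariant factors of ∂_1 are all 1, so H_0 = Z^2.
  H_1: rank ker ∂_1 − rank ∂_2 = (16 − 8) − 7 = 1, and the invariant factors of ∂_2 are all 1, so H_1 = Z.
  H_2: rank ker ∂_2 − rank ∂_3 = (8 − 7) − 1 = 0, and the invariant factors of ∂_3 are all 1, so H_2 = 0.
  H_3: rank ker ∂_3 − rank ∂_4 = (1 − 1) − 0 = 0, and there is no ∂_4, so H_3 = 0.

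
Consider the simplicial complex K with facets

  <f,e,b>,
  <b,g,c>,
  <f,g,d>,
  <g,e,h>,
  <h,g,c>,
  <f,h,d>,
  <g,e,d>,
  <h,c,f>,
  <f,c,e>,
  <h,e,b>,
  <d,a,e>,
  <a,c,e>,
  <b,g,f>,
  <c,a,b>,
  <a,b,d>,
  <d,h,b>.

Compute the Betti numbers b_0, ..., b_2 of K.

We work with the vertex ordering a < b < c < d < e < f < g < h. The simplices of K, each written with vertices in increasing order, are:

  0-simplices (8): a, b, c, d, e, f, g, h
  1-simplices (24): ab, ac, ad, ae, bc, bd, be, bf, bg, bh, ce, cf, cg, ch, de, df, dg, dh, ef, eg, eh, fg, fh, gh
  2-simplices (16): abc, abd, ace, ade, bcg, bdh, bef, beh, bfg, cef, cfh, cgh, deg, dfg, dfh, egh

giving chain groups C_0 ≅ Z^8, C_1 ≅ Z^24, C_2 ≅ Z^16.

∂_1: C_1 → C_0 maps an edge to its endpoints' difference, ∂[p,q] = q − p.
The resulting 8×24 matrix has rank 7, and its Smith normal form has invariant factors (1,1,1,1,1,1,1).

The boundary map ∂_2: C_2 → C_1 acts by ∂[p,q,r] = [q,r] − [p,r] + [p,q]. For instance
  ∂cfh = fh − ch + cf,
  ∂abd = bd − ad + ab.
The resulting 24×16 matrix has rank 15, and its Smith normal form has invariant factors (1,1,1,1,1,1,1,1,1,1,1,1,1,1,1).

Computing H_k = (kernel of ∂_k) / (image of ∂_{k+1}):

  H_0: rank C_0 − rank ∂_1 = 8 − 7 = 1, and the invariant factors of ∂_1 are all 1, so H_0 ≅ Z.
  H_1: rank ker ∂_1 − rank ∂_2 = (24 − 7) − 15 = 2, and the invariant factors of ∂_2 are all 1, so H_1 ≅ Z^2.
  H_2: rank ker ∂_2 − rank ∂_3 = (16 − 15) − 0 = 1, and there is no ∂_3, so H_2 ≅ Z.

(K is a triangulation of the torus T^2.)

Hence the Betti numbers are b_0 = 1, b_1 = 2, b_2 = 1.

b_0 = 1, b_1 = 2, b_2 = 1.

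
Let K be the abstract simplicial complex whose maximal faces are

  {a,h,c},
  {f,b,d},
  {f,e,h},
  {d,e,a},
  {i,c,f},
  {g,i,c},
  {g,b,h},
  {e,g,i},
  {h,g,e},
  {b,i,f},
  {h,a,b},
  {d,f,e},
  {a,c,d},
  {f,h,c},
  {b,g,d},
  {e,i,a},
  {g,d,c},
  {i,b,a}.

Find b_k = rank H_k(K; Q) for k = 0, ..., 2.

Fix the vertex order a < b < c < d < e < f < g < h < i and write every simplex with vertices in increasing order. Then dim K = 2 and the simplices of K are:

  0-simplices (9): a, b, c, d, e, f, g, h, i
  1-simplices (27): ab, ac, ad, ae, ah, ai, bd, bf, bg, bh, bi, cd, cf, cg, ch, ci, de, df, dg, ef, eg, eh, ei, fh, fi, gh, gi
  2-simplices (18): abh, abi, acd, ach, ade, aei, bdf, bdg, bfi, bgh, cdg, cfh, cfi, cgi, def, efh, egh, egi

giving chain groups C_0 ≅ Z^9, C_1 ≅ Z^27, C_2 ≅ Z^18.

∂_1: C_1 → C_0 maps an edge to its endpoints' difference, ∂[p,q] = q − p. For instance
  ∂bi = i − b.
The 9×27 boundary matrix has rank 8 and Smith normal form diag(1,1,1,1,1,1,1,1).

Boundary ∂_2: C_2 → C_1 sends each 2-simplex [p,q,r] to [q,r] − [p,r] + [p,q]. For instance
  ∂bfi = fi − bi + bf,
  ∂ach = ch − ah + ac.
The 27×18 boundary matrix has rank 17 and Smith normal form diag(1,1,1,1,1,1,1,1,1,1,1,1,1,1,1,1,1).

Reading off H_k = ker ∂_k / im ∂_{k+1}:

  H_0: rank C_0 − rank ∂_1 = 9 − 8 = 1, and the invariant factors of ∂_1 are all 1, so H_0 = Z.
  H_1: rank ker ∂_1 − rank ∂_2 = (27 − 8) − 17 = 2, and the invariant factors of ∂_2 are all 1, so H_1 = Z^2.
  H_2: rank ker ∂_2 − rank ∂_3 = (18 − 17) − 0 = 1, and there is no ∂_3, so H_2 = Z.

Hence the Betti numbers are b_0 = 1, b_1 = 2, b_2 = 1.

b_0 = 1, b_1 = 2, b_2 = 1.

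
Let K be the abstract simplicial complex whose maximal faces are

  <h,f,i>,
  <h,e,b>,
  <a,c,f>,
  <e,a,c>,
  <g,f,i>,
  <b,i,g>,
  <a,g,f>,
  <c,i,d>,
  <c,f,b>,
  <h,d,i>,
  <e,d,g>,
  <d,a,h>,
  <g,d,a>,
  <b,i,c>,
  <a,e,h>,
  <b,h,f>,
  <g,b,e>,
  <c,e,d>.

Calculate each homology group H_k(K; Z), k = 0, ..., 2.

H_0 ≅ Z,  H_1 ≅ Z × Z/2,  H_2 = 0.

Take the total order a < b < c < d < e < f < g < h < i on the vertex set. Then K (dimension 2) consists of the simplices:

  0-simplices (9): a, b, c, d, e, f, g, h, i
  1-simplices (27): ac, ad, ae, af, ag, ah, bc, be, bf, bg, bh, bi, cd, ce, cf, ci, de, dg, dh, di, eg, eh, fg, fh, fi, gi, hi
  2-simplices (18): ace, acf, adg, adh, aeh, afg, bcf, bci, beg, beh, bfh, bgi, cde, cdi, deg, dhi, fgi, fhi

giving chain groups C_0 ≅ Z^9, C_1 ≅ Z^27, C_2 ≅ Z^18.

Boundary ∂_1: C_1 → C_0 is given by ∂[p,q] = [q] − [p]. For instance
  ∂af = f − a.
This gives a 9×27 integer matrix of rank 8; reducing to Smith normal form yields diagonal entries (1,1,1,1,1,1,1,1).

The boundary map ∂_2: C_2 → C_1 sends each 2-simplex [p,q,r] to [q,r] − [p,r] + [p,q]. For instance
  ∂cde = de − ce + cd,
  ∂beg = eg − bg + be.
As a 27×18 matrix over Z this has rank 18, with invariant factors (1,1,1,1,1,1,1,1,1,1,1,1,1,1,1,1,1,2).

Reading off H_k = ker ∂_k / im ∂_{k+1}:

  H_0: rank C_0 − rank ∂_1 = 9 − 8 = 1, and the invariant factors of ∂_1 are all 1, so H_0 = Z.
  H_1: rank ker ∂_1 − rank ∂_2 = (27 − 8) − 18 = 1, and ∂_2 has invariant factor 2 > 1, so H_1 = Z × Z/2.
  H_2: rank ker ∂_2 − rank ∂_3 = (18 − 18) − 0 = 0, and there is no ∂_3, so H_2 = 0.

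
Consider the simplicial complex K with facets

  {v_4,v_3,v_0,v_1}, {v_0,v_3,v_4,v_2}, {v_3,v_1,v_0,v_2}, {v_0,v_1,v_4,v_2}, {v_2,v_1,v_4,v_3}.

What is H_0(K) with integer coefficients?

We work with the vertex ordering v_0 < v_1 < v_2 < v_3 < v_4. The simplices of K, each written with vertices in increasing order, are:

  0-simplices (5): [v_0], [v_1], [v_2], [v_3], [v_4]
  1-simplices (10): [v_0,v_1], [v_0,v_2], [v_0,v_3], [v_0,v_4], [v_1,v_2], [v_1,v_3], [v_1,v_4], [v_2,v_3], [v_2,v_4], [v_3,v_4]
  2-simplices (10): [v_0,v_1,v_2], [v_0,v_1,v_3], [v_0,v_1,v_4], [v_0,v_2,v_3], [v_0,v_2,v_4], [v_0,v_3,v_4], [v_1,v_2,v_3], [v_1,v_2,v_4], [v_1,v_3,v_4], [v_2,v_3,v_4]
  3-simplices (5): [v_0,v_1,v_2,v_3], [v_0,v_1,v_2,v_4], [v_0,v_1,v_3,v_4], [v_0,v_2,v_3,v_4], [v_1,v_2,v_3,v_4]

Hence C_0 ≅ Z^5, C_1 ≅ Z^10, C_2 ≅ Z^10, C_3 ≅ Z^5.

Boundary ∂_1: C_1 → C_0 maps an edge to its endpoints' difference, ∂[p,q] = q − p. For instance
  ∂[v_0,v_1] = [v_1] − [v_0].
The 5×10 boundary matrix has rank 4 and Smith normal form diag(1,1,1,1).

∂_2: C_2 → C_1 sends each 2-simplex [p,q,r] to [q,r] − [p,r] + [p,q]. For instance
  ∂[v_2,v_3,v_4] = [v_3,v_4] − [v_2,v_4] + [v_2,v_3],
  ∂[v_0,v_2,v_3] = [v_2,v_3] − [v_0,v_3] + [v_0,v_2].
The resulting 10×10 matrix has rank 6, and its Smith normal form has invariant factors (1,1,1,1,1,1).

The boundary map ∂_3: C_3 → C_2 sends each 3-simplex σ to the alternating sum Σ_i (−1)^i (σ with its i-th vertex removed). For instance
  ∂[v_0,v_1,v_2,v_3] = [v_1,v_2,v_3] − [v_0,v_2,v_3] + [v_0,v_1,v_3] − [v_0,v_1,v_2],
  ∂[v_0,v_1,v_2,v_4] = [v_1,v_2,v_4] − [v_0,v_2,v_4] + [v_0,v_1,v_4] − [v_0,v_1,v_2].
The 10×5 boundary matrix has rank 4 and Smith normal form diag(1,1,1,1).

Computing H_k = (kernel of ∂_k) / (image of ∂_{k+1}):

  H_0: rank C_0 − rank ∂_1 = 5 − 4 = 1, and the invariant factors of ∂_1 are all 1, so H_0 = Z.

H_0 ≅ Z.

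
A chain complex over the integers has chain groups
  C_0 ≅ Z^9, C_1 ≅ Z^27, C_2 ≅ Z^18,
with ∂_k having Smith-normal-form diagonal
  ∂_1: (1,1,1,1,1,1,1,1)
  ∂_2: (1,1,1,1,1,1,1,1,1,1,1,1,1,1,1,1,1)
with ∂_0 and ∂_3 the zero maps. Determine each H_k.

H_0: b_0 = 9 − 0 − 8 = 1; torsion from ∂_1 factors > 1: none. So H_0 ≅ Z.
H_1: b_1 = 27 − 8 − 17 = 2; torsion from ∂_2 factors > 1: none. So H_1 ≅ Z^2.
H_2: b_2 = 18 − 17 − 0 = 1; torsion from ∂_3 factors > 1: none. So H_2 ≅ Z.

H_0 ≅ Z,  H_1 ≅ Z^2,  H_2 ≅ Z.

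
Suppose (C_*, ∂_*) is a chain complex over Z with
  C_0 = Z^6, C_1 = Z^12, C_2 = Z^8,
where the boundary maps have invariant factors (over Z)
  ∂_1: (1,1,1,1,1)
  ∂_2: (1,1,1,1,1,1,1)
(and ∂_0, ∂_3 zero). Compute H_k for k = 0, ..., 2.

H_0 ≅ Z,  H_1 = 0,  H_2 ≅ Z.

H_0: b_0 = 6 − 0 − 5 = 1; torsion from ∂_1 factors > 1: none. So H_0 ≅ Z.
H_1: b_1 = 12 − 5 − 7 = 0; torsion from ∂_2 factors > 1: none. So H_1 ≅ 0.
H_2: b_2 = 8 − 7 − 0 = 1; torsion from ∂_3 factors > 1: none. So H_2 ≅ Z.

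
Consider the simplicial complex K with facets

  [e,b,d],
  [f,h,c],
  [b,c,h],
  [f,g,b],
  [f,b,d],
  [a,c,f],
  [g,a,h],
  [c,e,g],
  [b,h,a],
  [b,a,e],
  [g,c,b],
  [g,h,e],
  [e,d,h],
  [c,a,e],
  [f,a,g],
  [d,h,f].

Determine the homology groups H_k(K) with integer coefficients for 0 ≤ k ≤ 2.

H_0 = Z,  H_1 = Z^2,  H_2 = Z.

Take the total order a < b < c < d < e < f < g < h on the vertex set. Then K (dimension 2) consists of the simplices:

  0-simplices (8): a, b, c, d, e, f, g, h
  1-simplices (24): ab, ac, ae, af, ag, ah, bc, bd, be, bf, bg, bh, ce, cf, cg, ch, de, df, dh, eg, eh, fg, fh, gh
  2-simplices (16): abe, abh, ace, acf, afg, agh, bcg, bch, bde, bdf, bfg, ceg, cfh, deh, dfh, egh

giving chain groups C_0 ≅ Z^8, C_1 ≅ Z^24, C_2 ≅ Z^16.

Boundary ∂_1: C_1 → C_0 is given by ∂[p,q] = [q] − [p]. For instance
  ∂fh = h − f.
This gives a 8×24 integer matrix of rank 7; reducing to Smith normal form yields diagonal entries (1,1,1,1,1,1,1).

The boundary map ∂_2: C_2 → C_1 acts by ∂[p,q,r] = [q,r] − [p,r] + [p,q]. For instance
  ∂dfh = fh − dh + df,
  ∂abe = be − ae + ab.
This gives a 24×16 integer matrix of rank 15; reducing to Smith normal form yields diagonal entries (1,1,1,1,1,1,1,1,1,1,1,1,1,1,1).

Now H_k = ker ∂_k / im ∂_{k+1}, so:

  H_0: rank C_0 − rank ∂_1 = 8 − 7 = 1, and the invariant factors of ∂_1 are all 1, so H_0 ≅ Z.
  H_1: rank ker ∂_1 − rank ∂_2 = (24 − 7) − 15 = 2, and the invariant factors of ∂_2 are all 1, so H_1 ≅ Z^2.
  H_2: rank ker ∂_2 − rank ∂_3 = (16 − 15) − 0 = 1, and there is no ∂_3, so H_2 ≅ Z.

As a check, the Euler characteristic is 8 − 24 + 16 = 0, which agrees with 1 − 2 + 1 = 0.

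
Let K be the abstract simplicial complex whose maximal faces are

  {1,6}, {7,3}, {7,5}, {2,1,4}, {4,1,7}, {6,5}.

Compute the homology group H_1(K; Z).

H_1 = Z.

Order the vertices as 1 < 2 < 3 < 4 < 5 < 6 < 7. Listing each simplex with vertices in this order, K has dimension 2 with simplices:

  0-simplices (7): [1], [2], [3], [4], [5], [6], [7]
  1-simplices (9): [1,2], [1,4], [1,6], [1,7], [2,4], [3,7], [4,7], [5,6], [5,7]
  2-simplices (2): [1,2,4], [1,4,7]

giving chain groups C_0 ≅ Z^7, C_1 ≅ Z^9, C_2 ≅ Z^2.

Boundary ∂_1: C_1 → C_0 is given by ∂[p,q] = [q] − [p].
This gives a 7×9 integer matrix of rank 6; reducing to Smith normal form yields diagonal entries (1,1,1,1,1,1).

∂_2: C_2 → C_1 maps a triangle to the signed sum of its edges. For instance
  ∂[1,2,4] = [2,4] − [1,4] + [1,2],
  ∂[1,4,7] = [4,7] − [1,7] + [1,4].
The resulting 9×2 matrix has rank 2, and its Smith normal form has invariant factors (1,1).

Reading off H_k = ker ∂_k / im ∂_{k+1}:

  H_1: rank ker ∂_1 − rank ∂_2 = (9 − 6) − 2 = 1, and the invariant factors of ∂_2 are all 1, so H_1 = Z.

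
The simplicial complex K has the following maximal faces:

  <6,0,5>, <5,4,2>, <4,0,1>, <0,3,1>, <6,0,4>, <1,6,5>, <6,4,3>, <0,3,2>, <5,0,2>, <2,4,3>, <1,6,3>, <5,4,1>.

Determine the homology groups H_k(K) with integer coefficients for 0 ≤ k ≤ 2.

Fix the vertex order 0 < 1 < 2 < 3 < 4 < 5 < 6 and write every simplex with vertices in increasing order. Then dim K = 2 and the simplices of K are:

  0-simplices (7): [0], [1], [2], [3], [4], [5], [6]
  1-simplices (18): [0,1], [0,2], [0,3], [0,4], [0,5], [0,6], [1,3], [1,4], [1,5], [1,6], [2,3], [2,4], [2,5], [3,4], [3,6], [4,5], [4,6], [5,6]
  2-simplices (12): [0,1,3], [0,1,4], [0,2,3], [0,2,5], [0,4,6], [0,5,6], [1,3,6], [1,4,5], [1,5,6], [2,3,4], [2,4,5], [3,4,6]

giving chain groups C_0 ≅ Z^7, C_1 ≅ Z^18, C_2 ≅ Z^12.

Boundary ∂_1: C_1 → C_0 is given by ∂[p,q] = [q] − [p]. For instance
  ∂[4,5] = [5] − [4].
As a 7×18 matrix over Z this has rank 6, with invariant factors (1,1,1,1,1,1).

∂_2: C_2 → C_1 acts by ∂[p,q,r] = [q,r] − [p,r] + [p,q]. For instance
  ∂[0,4,6] = [4,6] − [0,6] + [0,4],
  ∂[2,4,5] = [4,5] − [2,5] + [2,4].
The resulting 18×12 matrix has rank 12, and its Smith normal form has invariant factors (1,1,1,1,1,1,1,1,1,1,1,2).

Computing H_k = (kernel of ∂_k) / (image of ∂_{k+1}):

  H_0: rank C_0 − rank ∂_1 = 7 − 6 = 1, and the invariant factors of ∂_1 are all 1, so H_0 ≅ Z.
  H_1: rank ker ∂_1 − rank ∂_2 = (18 − 6) − 12 = 0, and ∂_2 has invariant factor 2 > 1, so H_1 ≅ Z_2.
  H_2: rank ker ∂_2 − rank ∂_3 = (12 − 12) − 0 = 0, and there is no ∂_3, so H_2 ≅ 0.

As a check, the Euler characteristic is 7 − 18 + 12 = 1, which agrees with 1 − 0 + 0 = 1.
(K is a triangulation of the real projective plane RP^2.)

H_0 ≅ Z,  H_1 ≅ Z_2,  H_2 = 0.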